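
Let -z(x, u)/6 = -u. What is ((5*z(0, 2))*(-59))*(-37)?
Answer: 130980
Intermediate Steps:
z(x, u) = 6*u (z(x, u) = -(-6)*u = 6*u)
((5*z(0, 2))*(-59))*(-37) = ((5*(6*2))*(-59))*(-37) = ((5*12)*(-59))*(-37) = (60*(-59))*(-37) = -3540*(-37) = 130980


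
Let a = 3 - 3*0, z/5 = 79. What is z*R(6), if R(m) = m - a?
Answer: 1185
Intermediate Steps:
z = 395 (z = 5*79 = 395)
a = 3 (a = 3 + 0 = 3)
R(m) = -3 + m (R(m) = m - 1*3 = m - 3 = -3 + m)
z*R(6) = 395*(-3 + 6) = 395*3 = 1185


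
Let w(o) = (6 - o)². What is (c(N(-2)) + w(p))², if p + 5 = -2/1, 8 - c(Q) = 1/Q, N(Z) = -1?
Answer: 31684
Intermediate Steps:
c(Q) = 8 - 1/Q
p = -7 (p = -5 - 2/1 = -5 - 2*1 = -5 - 2 = -7)
(c(N(-2)) + w(p))² = ((8 - 1/(-1)) + (-6 - 7)²)² = ((8 - 1*(-1)) + (-13)²)² = ((8 + 1) + 169)² = (9 + 169)² = 178² = 31684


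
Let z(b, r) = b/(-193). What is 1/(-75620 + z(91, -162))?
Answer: -193/14594751 ≈ -1.3224e-5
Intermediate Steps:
z(b, r) = -b/193 (z(b, r) = b*(-1/193) = -b/193)
1/(-75620 + z(91, -162)) = 1/(-75620 - 1/193*91) = 1/(-75620 - 91/193) = 1/(-14594751/193) = -193/14594751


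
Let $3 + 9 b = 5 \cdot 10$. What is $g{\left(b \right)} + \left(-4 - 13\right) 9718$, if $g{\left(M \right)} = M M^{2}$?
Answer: $- \frac{120331351}{729} \approx -1.6506 \cdot 10^{5}$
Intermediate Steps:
$b = \frac{47}{9}$ ($b = - \frac{1}{3} + \frac{5 \cdot 10}{9} = - \frac{1}{3} + \frac{1}{9} \cdot 50 = - \frac{1}{3} + \frac{50}{9} = \frac{47}{9} \approx 5.2222$)
$g{\left(M \right)} = M^{3}$
$g{\left(b \right)} + \left(-4 - 13\right) 9718 = \left(\frac{47}{9}\right)^{3} + \left(-4 - 13\right) 9718 = \frac{103823}{729} + \left(-4 - 13\right) 9718 = \frac{103823}{729} - 165206 = - \frac{120331351}{729}$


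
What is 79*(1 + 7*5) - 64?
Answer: 2780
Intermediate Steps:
79*(1 + 7*5) - 64 = 79*(1 + 35) - 64 = 79*36 - 64 = 2844 - 64 = 2780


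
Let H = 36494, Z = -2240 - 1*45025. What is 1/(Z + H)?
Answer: -1/10771 ≈ -9.2842e-5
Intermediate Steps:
Z = -47265 (Z = -2240 - 45025 = -47265)
1/(Z + H) = 1/(-47265 + 36494) = 1/(-10771) = -1/10771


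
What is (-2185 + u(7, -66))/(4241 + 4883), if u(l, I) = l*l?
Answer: -534/2281 ≈ -0.23411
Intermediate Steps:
u(l, I) = l**2
(-2185 + u(7, -66))/(4241 + 4883) = (-2185 + 7**2)/(4241 + 4883) = (-2185 + 49)/9124 = -2136*1/9124 = -534/2281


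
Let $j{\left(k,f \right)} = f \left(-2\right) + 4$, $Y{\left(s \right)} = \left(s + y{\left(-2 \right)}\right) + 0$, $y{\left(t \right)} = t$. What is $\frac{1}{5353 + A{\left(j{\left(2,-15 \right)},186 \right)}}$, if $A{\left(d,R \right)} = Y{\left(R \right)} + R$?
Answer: $\frac{1}{5723} \approx 0.00017473$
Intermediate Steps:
$Y{\left(s \right)} = -2 + s$ ($Y{\left(s \right)} = \left(s - 2\right) + 0 = \left(-2 + s\right) + 0 = -2 + s$)
$j{\left(k,f \right)} = 4 - 2 f$ ($j{\left(k,f \right)} = - 2 f + 4 = 4 - 2 f$)
$A{\left(d,R \right)} = -2 + 2 R$ ($A{\left(d,R \right)} = \left(-2 + R\right) + R = -2 + 2 R$)
$\frac{1}{5353 + A{\left(j{\left(2,-15 \right)},186 \right)}} = \frac{1}{5353 + \left(-2 + 2 \cdot 186\right)} = \frac{1}{5353 + \left(-2 + 372\right)} = \frac{1}{5353 + 370} = \frac{1}{5723}$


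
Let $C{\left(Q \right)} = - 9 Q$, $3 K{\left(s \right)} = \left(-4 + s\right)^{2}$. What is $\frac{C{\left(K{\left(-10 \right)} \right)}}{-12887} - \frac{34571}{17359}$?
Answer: $- \frac{8883865}{4565417} \approx -1.9459$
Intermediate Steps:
$K{\left(s \right)} = \frac{\left(-4 + s\right)^{2}}{3}$
$\frac{C{\left(K{\left(-10 \right)} \right)}}{-12887} - \frac{34571}{17359} = \frac{\left(-9\right) \frac{\left(-4 - 10\right)^{2}}{3}}{-12887} - \frac{34571}{17359} = - 9 \frac{\left(-14\right)^{2}}{3} \left(- \frac{1}{12887}\right) - \frac{34571}{17359} = - 9 \cdot \frac{1}{3} \cdot 196 \left(- \frac{1}{12887}\right) - \frac{34571}{17359} = \left(-9\right) \frac{196}{3} \left(- \frac{1}{12887}\right) - \frac{34571}{17359} = \left(-588\right) \left(- \frac{1}{12887}\right) - \frac{34571}{17359} = \frac{12}{263} - \frac{34571}{17359} = - \frac{8883865}{4565417}$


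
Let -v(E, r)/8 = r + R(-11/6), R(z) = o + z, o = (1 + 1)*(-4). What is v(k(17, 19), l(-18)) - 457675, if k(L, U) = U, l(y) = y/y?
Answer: -1372813/3 ≈ -4.5760e+5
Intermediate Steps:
l(y) = 1
o = -8 (o = 2*(-4) = -8)
R(z) = -8 + z
v(E, r) = 236/3 - 8*r (v(E, r) = -8*(r + (-8 - 11/6)) = -8*(r - 59/6) = -8*(-59/6 + r) = 236/3 - 8*r)
v(k(17, 19), l(-18)) - 457675 = (236/3 - 8*1) - 457675 = (236/3 - 8) - 457675 = 212/3 - 457675 = -1372813/3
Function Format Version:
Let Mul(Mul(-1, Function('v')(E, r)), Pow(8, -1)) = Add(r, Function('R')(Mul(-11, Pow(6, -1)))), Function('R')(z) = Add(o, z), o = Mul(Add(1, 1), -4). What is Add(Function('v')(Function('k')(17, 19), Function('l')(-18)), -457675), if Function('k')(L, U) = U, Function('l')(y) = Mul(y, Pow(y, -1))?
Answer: Rational(-1372813, 3) ≈ -4.5760e+5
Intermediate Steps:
Function('l')(y) = 1
o = -8 (o = Mul(2, -4) = -8)
Function('R')(z) = Add(-8, z)
Function('v')(E, r) = Add(Rational(236, 3), Mul(-8, r)) (Function('v')(E, r) = Mul(-8, Add(r, Add(-8, Mul(-11, Pow(6, -1))))) = Mul(-8, Add(r, Add(-8, Mul(-11, Rational(1, 6))))) = Mul(-8, Add(r, Add(-8, Rational(-11, 6)))) = Mul(-8, Add(r, Rational(-59, 6))) = Mul(-8, Add(Rational(-59, 6), r)) = Add(Rational(236, 3), Mul(-8, r)))
Add(Function('v')(Function('k')(17, 19), Function('l')(-18)), -457675) = Add(Add(Rational(236, 3), Mul(-8, 1)), -457675) = Add(Add(Rational(236, 3), -8), -457675) = Add(Rational(212, 3), -457675) = Rational(-1372813, 3)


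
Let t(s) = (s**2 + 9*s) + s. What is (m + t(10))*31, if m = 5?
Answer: 6355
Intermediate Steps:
t(s) = s**2 + 10*s
(m + t(10))*31 = (5 + 10*(10 + 10))*31 = (5 + 10*20)*31 = (5 + 200)*31 = 205*31 = 6355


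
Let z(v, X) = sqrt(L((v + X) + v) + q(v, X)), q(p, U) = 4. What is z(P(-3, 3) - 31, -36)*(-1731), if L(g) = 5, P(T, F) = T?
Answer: -5193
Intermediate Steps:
z(v, X) = 3 (z(v, X) = sqrt(5 + 4) = sqrt(9) = 3)
z(P(-3, 3) - 31, -36)*(-1731) = 3*(-1731) = -5193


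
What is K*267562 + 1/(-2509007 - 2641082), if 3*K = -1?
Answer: -1377968113021/15450267 ≈ -89187.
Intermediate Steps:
K = -⅓ (K = (⅓)*(-1) = -⅓ ≈ -0.33333)
K*267562 + 1/(-2509007 - 2641082) = -⅓*267562 + 1/(-2509007 - 2641082) = -267562/3 + 1/(-5150089) = -267562/3 - 1/5150089 = -1377968113021/15450267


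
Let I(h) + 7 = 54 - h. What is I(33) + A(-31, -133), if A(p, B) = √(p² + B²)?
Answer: 14 + 5*√746 ≈ 150.56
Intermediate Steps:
I(h) = 47 - h (I(h) = -7 + (54 - h) = 47 - h)
A(p, B) = √(B² + p²)
I(33) + A(-31, -133) = (47 - 1*33) + √((-133)² + (-31)²) = (47 - 33) + √(17689 + 961) = 14 + √18650 = 14 + 5*√746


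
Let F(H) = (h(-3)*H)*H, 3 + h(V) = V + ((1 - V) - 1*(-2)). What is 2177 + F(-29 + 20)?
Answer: 2177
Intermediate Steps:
h(V) = 0 (h(V) = -3 + (V + ((1 - V) - 1*(-2))) = -3 + (V + ((1 - V) + 2)) = -3 + (V + (3 - V)) = -3 + 3 = 0)
F(H) = 0 (F(H) = (0*H)*H = 0*H = 0)
2177 + F(-29 + 20) = 2177 + 0 = 2177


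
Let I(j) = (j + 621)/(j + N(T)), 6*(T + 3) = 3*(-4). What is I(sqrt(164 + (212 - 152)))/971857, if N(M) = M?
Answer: 3329/193399543 + 2504*sqrt(14)/193399543 ≈ 6.5657e-5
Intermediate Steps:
T = -5 (T = -3 + (3*(-4))/6 = -3 + (1/6)*(-12) = -3 - 2 = -5)
I(j) = (621 + j)/(-5 + j) (I(j) = (j + 621)/(j - 5) = (621 + j)/(-5 + j))
I(sqrt(164 + (212 - 152)))/971857 = ((621 + sqrt(164 + (212 - 152)))/(-5 + sqrt(164 + (212 - 152))))/971857 = ((621 + sqrt(164 + 60))/(-5 + sqrt(164 + 60)))*(1/971857) = ((621 + sqrt(224))/(-5 + sqrt(224)))*(1/971857) = ((621 + 4*sqrt(14))/(-5 + 4*sqrt(14)))*(1/971857) = (621 + 4*sqrt(14))/(971857*(-5 + 4*sqrt(14)))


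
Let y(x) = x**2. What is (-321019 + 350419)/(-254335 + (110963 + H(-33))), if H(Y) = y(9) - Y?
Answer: -14700/71629 ≈ -0.20522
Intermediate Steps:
H(Y) = 81 - Y (H(Y) = 9**2 - Y = 81 - Y)
(-321019 + 350419)/(-254335 + (110963 + H(-33))) = (-321019 + 350419)/(-254335 + (110963 + (81 - 1*(-33)))) = 29400/(-254335 + (110963 + (81 + 33))) = 29400/(-254335 + (110963 + 114)) = 29400/(-254335 + 111077) = 29400/(-143258) = 29400*(-1/143258) = -14700/71629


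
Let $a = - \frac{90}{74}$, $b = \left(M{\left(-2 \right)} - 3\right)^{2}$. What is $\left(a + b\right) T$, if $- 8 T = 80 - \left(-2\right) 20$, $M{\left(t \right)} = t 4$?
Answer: $- \frac{66480}{37} \approx -1796.8$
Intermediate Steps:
$M{\left(t \right)} = 4 t$
$T = -15$ ($T = - \frac{80 - \left(-2\right) 20}{8} = - \frac{80 - -40}{8} = - \frac{80 + 40}{8} = \left(- \frac{1}{8}\right) 120 = -15$)
$b = 121$ ($b = \left(4 \left(-2\right) - 3\right)^{2} = \left(-8 - 3\right)^{2} = \left(-11\right)^{2} = 121$)
$a = - \frac{45}{37}$ ($a = \left(-90\right) \frac{1}{74} = - \frac{45}{37} \approx -1.2162$)
$\left(a + b\right) T = \left(- \frac{45}{37} + 121\right) \left(-15\right) = \frac{4432}{37} \left(-15\right) = - \frac{66480}{37}$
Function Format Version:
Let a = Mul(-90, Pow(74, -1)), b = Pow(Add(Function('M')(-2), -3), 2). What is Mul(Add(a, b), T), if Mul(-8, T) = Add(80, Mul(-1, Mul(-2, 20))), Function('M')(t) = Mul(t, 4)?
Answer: Rational(-66480, 37) ≈ -1796.8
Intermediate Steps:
Function('M')(t) = Mul(4, t)
T = -15 (T = Mul(Rational(-1, 8), Add(80, Mul(-1, Mul(-2, 20)))) = Mul(Rational(-1, 8), Add(80, Mul(-1, -40))) = Mul(Rational(-1, 8), Add(80, 40)) = Mul(Rational(-1, 8), 120) = -15)
b = 121 (b = Pow(Add(Mul(4, -2), -3), 2) = Pow(Add(-8, -3), 2) = Pow(-11, 2) = 121)
a = Rational(-45, 37) (a = Mul(-90, Rational(1, 74)) = Rational(-45, 37) ≈ -1.2162)
Mul(Add(a, b), T) = Mul(Add(Rational(-45, 37), 121), -15) = Mul(Rational(4432, 37), -15) = Rational(-66480, 37)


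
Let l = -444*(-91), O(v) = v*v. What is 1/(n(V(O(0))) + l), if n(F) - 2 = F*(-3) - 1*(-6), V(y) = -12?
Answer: 1/40448 ≈ 2.4723e-5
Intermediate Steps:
O(v) = v²
l = 40404
n(F) = 8 - 3*F (n(F) = 2 + (F*(-3) - 1*(-6)) = 2 + (-3*F + 6) = 2 + (6 - 3*F) = 8 - 3*F)
1/(n(V(O(0))) + l) = 1/((8 - 3*(-12)) + 40404) = 1/((8 + 36) + 40404) = 1/(44 + 40404) = 1/40448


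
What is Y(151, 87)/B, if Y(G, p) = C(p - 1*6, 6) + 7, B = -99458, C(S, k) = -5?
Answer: -1/49729 ≈ -2.0109e-5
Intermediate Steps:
Y(G, p) = 2 (Y(G, p) = -5 + 7 = 2)
Y(151, 87)/B = 2/(-99458) = 2*(-1/99458) = -1/49729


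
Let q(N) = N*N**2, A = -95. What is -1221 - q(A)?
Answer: 856154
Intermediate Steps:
q(N) = N**3
-1221 - q(A) = -1221 - 1*(-95)**3 = -1221 - 1*(-857375) = -1221 + 857375 = 856154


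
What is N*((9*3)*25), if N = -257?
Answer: -173475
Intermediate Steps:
N*((9*3)*25) = -257*9*3*25 = -6939*25 = -257*675 = -173475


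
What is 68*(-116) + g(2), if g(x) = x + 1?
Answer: -7885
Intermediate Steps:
g(x) = 1 + x
68*(-116) + g(2) = 68*(-116) + (1 + 2) = -7888 + 3 = -7885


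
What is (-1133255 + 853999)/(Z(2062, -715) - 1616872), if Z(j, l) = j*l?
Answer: 139628/1545601 ≈ 0.090339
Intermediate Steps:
(-1133255 + 853999)/(Z(2062, -715) - 1616872) = (-1133255 + 853999)/(2062*(-715) - 1616872) = -279256/(-1474330 - 1616872) = -279256/(-3091202) = -279256*(-1/3091202) = 139628/1545601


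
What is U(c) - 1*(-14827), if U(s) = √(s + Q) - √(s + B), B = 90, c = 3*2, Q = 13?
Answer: 14827 + √19 - 4*√6 ≈ 14822.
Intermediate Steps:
c = 6
U(s) = √(13 + s) - √(90 + s) (U(s) = √(s + 13) - √(s + 90) = √(13 + s) - √(90 + s))
U(c) - 1*(-14827) = (√(13 + 6) - √(90 + 6)) - 1*(-14827) = (√19 - √96) + 14827 = (√19 - 4*√6) + 14827 = 14827 + √19 - 4*√6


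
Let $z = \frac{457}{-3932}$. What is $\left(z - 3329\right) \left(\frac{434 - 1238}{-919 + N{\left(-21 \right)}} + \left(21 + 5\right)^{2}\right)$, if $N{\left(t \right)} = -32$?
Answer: $- \frac{702152159400}{311611} \approx -2.2533 \cdot 10^{6}$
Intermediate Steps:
$z = - \frac{457}{3932}$ ($z = 457 \left(- \frac{1}{3932}\right) = - \frac{457}{3932} \approx -0.11623$)
$\left(z - 3329\right) \left(\frac{434 - 1238}{-919 + N{\left(-21 \right)}} + \left(21 + 5\right)^{2}\right) = \left(- \frac{457}{3932} - 3329\right) \left(\frac{434 - 1238}{-919 - 32} + \left(21 + 5\right)^{2}\right) = \left(- \frac{457}{3932} - 3329\right) \left(- \frac{804}{-951} + 26^{2}\right) = - \frac{13090085 \left(\left(-804\right) \left(- \frac{1}{951}\right) + 676\right)}{3932} = - \frac{13090085 \left(\frac{268}{317} + 676\right)}{3932} = \left(- \frac{13090085}{3932}\right) \frac{214560}{317} = - \frac{702152159400}{311611}$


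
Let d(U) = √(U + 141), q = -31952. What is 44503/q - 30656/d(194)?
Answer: -44503/31952 - 30656*√335/335 ≈ -1676.3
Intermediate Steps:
d(U) = √(141 + U)
44503/q - 30656/d(194) = 44503/(-31952) - 30656/√(141 + 194) = 44503*(-1/31952) - 30656*√335/335 = -44503/31952 - 30656*√335/335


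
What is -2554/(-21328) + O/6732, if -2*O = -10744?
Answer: 968879/1055736 ≈ 0.91773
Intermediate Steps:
O = 5372 (O = -1/2*(-10744) = 5372)
-2554/(-21328) + O/6732 = -2554/(-21328) + 5372/6732 = -2554*(-1/21328) + 5372*(1/6732) = 1277/10664 + 79/99 = 968879/1055736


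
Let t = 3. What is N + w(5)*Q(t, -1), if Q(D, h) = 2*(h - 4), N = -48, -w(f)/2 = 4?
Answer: 32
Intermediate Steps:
w(f) = -8 (w(f) = -2*4 = -8)
Q(D, h) = -8 + 2*h (Q(D, h) = 2*(-4 + h) = -8 + 2*h)
N + w(5)*Q(t, -1) = -48 - 8*(-8 + 2*(-1)) = -48 - 8*(-8 - 2) = -48 - 8*(-10) = -48 + 80 = 32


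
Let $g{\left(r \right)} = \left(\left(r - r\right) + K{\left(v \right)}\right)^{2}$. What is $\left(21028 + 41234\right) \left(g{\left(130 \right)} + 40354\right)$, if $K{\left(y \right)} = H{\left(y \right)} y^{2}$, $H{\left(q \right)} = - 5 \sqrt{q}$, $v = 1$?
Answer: $2514077298$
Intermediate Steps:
$K{\left(y \right)} = - 5 y^{\frac{5}{2}}$ ($K{\left(y \right)} = - 5 \sqrt{y} y^{2} = - 5 y^{\frac{5}{2}}$)
$g{\left(r \right)} = 25$ ($g{\left(r \right)} = \left(\left(r - r\right) - 5 \cdot 1^{\frac{5}{2}}\right)^{2} = \left(0 - 5\right)^{2} = \left(-5\right)^{2} = 25$)
$\left(21028 + 41234\right) \left(g{\left(130 \right)} + 40354\right) = \left(21028 + 41234\right) \left(25 + 40354\right) = 62262 \cdot 40379 = 2514077298$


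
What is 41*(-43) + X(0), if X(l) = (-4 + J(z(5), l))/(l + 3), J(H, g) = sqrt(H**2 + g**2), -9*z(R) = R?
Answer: -47632/27 ≈ -1764.1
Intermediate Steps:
z(R) = -R/9
X(l) = (-4 + sqrt(25/81 + l**2))/(3 + l) (X(l) = (-4 + sqrt((-1/9*5)**2 + l**2))/(l + 3) = (-4 + sqrt((-5/9)**2 + l**2))/(3 + l) = (-4 + sqrt(25/81 + l**2))/(3 + l))
41*(-43) + X(0) = 41*(-43) + (-36 + sqrt(25 + 81*0**2))/(9*(3 + 0)) = -1763 + (1/9)*(-36 + sqrt(25 + 81*0))/3 = -1763 + (1/9)*(1/3)*(-36 + sqrt(25 + 0)) = -1763 + (1/9)*(1/3)*(-36 + sqrt(25)) = -1763 + (1/9)*(1/3)*(-36 + 5) = -1763 + (1/9)*(1/3)*(-31) = -1763 - 31/27 = -47632/27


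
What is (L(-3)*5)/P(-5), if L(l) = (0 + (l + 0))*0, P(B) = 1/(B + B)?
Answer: 0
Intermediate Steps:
P(B) = 1/(2*B)
L(l) = 0 (L(l) = (0 + l)*0 = l*0 = 0)
(L(-3)*5)/P(-5) = (0*5)/(((½)/(-5))) = 0/(((½)*(-⅕))) = 0/(-⅒) = 0*(-10) = 0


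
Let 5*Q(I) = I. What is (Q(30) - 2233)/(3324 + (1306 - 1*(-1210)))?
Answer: -2227/5840 ≈ -0.38134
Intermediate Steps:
Q(I) = I/5
(Q(30) - 2233)/(3324 + (1306 - 1*(-1210))) = ((1/5)*30 - 2233)/(3324 + (1306 - 1*(-1210))) = (6 - 2233)/(3324 + (1306 + 1210)) = -2227/(3324 + 2516) = -2227/5840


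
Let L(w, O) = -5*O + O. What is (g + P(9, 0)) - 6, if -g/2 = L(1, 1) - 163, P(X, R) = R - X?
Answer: 319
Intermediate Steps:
L(w, O) = -4*O
g = 334 (g = -2*(-4*1 - 163) = -2*(-4 - 163) = -2*(-167) = 334)
(g + P(9, 0)) - 6 = (334 + (0 - 1*9)) - 6 = (334 + (0 - 9)) - 6 = (334 - 9) - 6 = 325 - 6 = 319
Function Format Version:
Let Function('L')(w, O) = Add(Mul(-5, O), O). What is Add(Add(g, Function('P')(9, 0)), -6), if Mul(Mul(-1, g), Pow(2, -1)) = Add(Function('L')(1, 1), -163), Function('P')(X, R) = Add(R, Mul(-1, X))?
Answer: 319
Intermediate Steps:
Function('L')(w, O) = Mul(-4, O)
g = 334 (g = Mul(-2, Add(Mul(-4, 1), -163)) = Mul(-2, Add(-4, -163)) = Mul(-2, -167) = 334)
Add(Add(g, Function('P')(9, 0)), -6) = Add(Add(334, Add(0, Mul(-1, 9))), -6) = Add(Add(334, Add(0, -9)), -6) = Add(Add(334, -9), -6) = Add(325, -6) = 319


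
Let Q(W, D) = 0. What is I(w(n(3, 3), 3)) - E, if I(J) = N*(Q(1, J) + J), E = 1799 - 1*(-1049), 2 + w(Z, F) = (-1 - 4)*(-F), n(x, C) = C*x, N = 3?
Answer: -2809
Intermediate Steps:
w(Z, F) = -2 + 5*F (w(Z, F) = -2 + (-1 - 4)*(-F) = -2 - (-5)*F = -2 + 5*F)
E = 2848 (E = 1799 + 1049 = 2848)
I(J) = 3*J (I(J) = 3*(0 + J) = 3*J)
I(w(n(3, 3), 3)) - E = 3*(-2 + 5*3) - 1*2848 = 3*(-2 + 15) - 2848 = 3*13 - 2848 = 39 - 2848 = -2809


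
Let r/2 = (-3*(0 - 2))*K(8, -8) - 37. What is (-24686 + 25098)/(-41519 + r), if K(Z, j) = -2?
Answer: -412/41617 ≈ -0.0098998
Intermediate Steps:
r = -98 (r = 2*(-3*(0 - 2)*(-2) - 37) = 2*(-3*(-2)*(-2) - 37) = 2*(6*(-2) - 37) = 2*(-12 - 37) = 2*(-49) = -98)
(-24686 + 25098)/(-41519 + r) = (-24686 + 25098)/(-41519 - 98) = 412/(-41617) = 412*(-1/41617) = -412/41617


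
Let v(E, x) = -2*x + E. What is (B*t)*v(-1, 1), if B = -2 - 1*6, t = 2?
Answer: 48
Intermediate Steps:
v(E, x) = E - 2*x
B = -8 (B = -2 - 6 = -8)
(B*t)*v(-1, 1) = (-8*2)*(-1 - 2*1) = -16*(-1 - 2) = -16*(-3) = 48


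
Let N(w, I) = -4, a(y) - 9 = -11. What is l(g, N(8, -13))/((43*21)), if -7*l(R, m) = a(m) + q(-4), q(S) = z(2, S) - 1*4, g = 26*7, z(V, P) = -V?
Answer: 8/6321 ≈ 0.0012656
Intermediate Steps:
a(y) = -2 (a(y) = 9 - 11 = -2)
g = 182
q(S) = -6 (q(S) = -1*2 - 1*4 = -2 - 4 = -6)
l(R, m) = 8/7 (l(R, m) = -(-2 - 6)/7 = -⅐*(-8) = 8/7)
l(g, N(8, -13))/((43*21)) = 8/(7*((43*21))) = (8/7)/903 = (8/7)*(1/903) = 8/6321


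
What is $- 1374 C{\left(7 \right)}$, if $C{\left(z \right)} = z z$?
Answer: $-67326$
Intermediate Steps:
$C{\left(z \right)} = z^{2}$
$- 1374 C{\left(7 \right)} = - 1374 \cdot 7^{2} = \left(-1374\right) 49 = -67326$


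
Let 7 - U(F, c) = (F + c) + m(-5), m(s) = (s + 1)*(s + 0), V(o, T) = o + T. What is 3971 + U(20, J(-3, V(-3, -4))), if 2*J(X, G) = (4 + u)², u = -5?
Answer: 7875/2 ≈ 3937.5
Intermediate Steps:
V(o, T) = T + o
m(s) = s*(1 + s) (m(s) = (1 + s)*s = s*(1 + s))
J(X, G) = ½ (J(X, G) = (4 - 5)²/2 = (½)*(-1)² = (½)*1 = ½)
U(F, c) = -13 - F - c (U(F, c) = 7 - ((F + c) - 5*(1 - 5)) = 7 - ((F + c) - 5*(-4)) = 7 - ((F + c) + 20) = 7 - (20 + F + c) = 7 + (-20 - F - c) = -13 - F - c)
3971 + U(20, J(-3, V(-3, -4))) = 3971 + (-13 - 1*20 - 1*½) = 3971 + (-13 - 20 - ½) = 3971 - 67/2 = 7875/2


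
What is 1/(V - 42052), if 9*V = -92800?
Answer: -9/471268 ≈ -1.9097e-5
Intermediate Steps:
V = -92800/9 (V = (⅑)*(-92800) = -92800/9 ≈ -10311.)
1/(V - 42052) = 1/(-92800/9 - 42052) = 1/(-471268/9) = -9/471268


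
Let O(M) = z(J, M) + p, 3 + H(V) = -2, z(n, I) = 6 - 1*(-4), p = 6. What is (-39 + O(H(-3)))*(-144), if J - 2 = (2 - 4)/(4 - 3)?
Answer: 3312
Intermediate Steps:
J = 0 (J = 2 + (2 - 4)/(4 - 3) = 2 - 2/1 = 2 - 2*1 = 2 - 2 = 0)
z(n, I) = 10 (z(n, I) = 6 + 4 = 10)
H(V) = -5 (H(V) = -3 - 2 = -5)
O(M) = 16 (O(M) = 10 + 6 = 16)
(-39 + O(H(-3)))*(-144) = (-39 + 16)*(-144) = -23*(-144) = 3312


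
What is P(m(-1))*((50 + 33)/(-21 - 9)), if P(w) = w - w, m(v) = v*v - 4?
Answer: 0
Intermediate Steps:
m(v) = -4 + v**2 (m(v) = v**2 - 4 = -4 + v**2)
P(w) = 0
P(m(-1))*((50 + 33)/(-21 - 9)) = 0*((50 + 33)/(-21 - 9)) = 0*(83/(-30)) = 0*(83*(-1/30)) = 0*(-83/30) = 0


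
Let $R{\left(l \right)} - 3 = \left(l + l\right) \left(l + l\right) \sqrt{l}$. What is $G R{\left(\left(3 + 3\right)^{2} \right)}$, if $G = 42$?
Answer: $1306494$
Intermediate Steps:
$R{\left(l \right)} = 3 + 4 l^{\frac{5}{2}}$ ($R{\left(l \right)} = 3 + \left(l + l\right) \left(l + l\right) \sqrt{l} = 3 + 2 l 2 l \sqrt{l} = 3 + 4 l^{2} \sqrt{l} = 3 + 4 l^{\frac{5}{2}}$)
$G R{\left(\left(3 + 3\right)^{2} \right)} = 42 \left(3 + 4 \left(\left(3 + 3\right)^{2}\right)^{\frac{5}{2}}\right) = 42 \left(3 + 4 \left(6^{2}\right)^{\frac{5}{2}}\right) = 42 \left(3 + 4 \cdot 36^{\frac{5}{2}}\right) = 42 \left(3 + 4 \cdot 7776\right) = 42 \left(3 + 31104\right) = 42 \cdot 31107 = 1306494$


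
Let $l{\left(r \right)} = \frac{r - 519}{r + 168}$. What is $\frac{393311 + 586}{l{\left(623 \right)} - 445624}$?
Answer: $- \frac{103857509}{117496160} \approx -0.88392$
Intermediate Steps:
$l{\left(r \right)} = \frac{-519 + r}{168 + r}$
$\frac{393311 + 586}{l{\left(623 \right)} - 445624} = \frac{393311 + 586}{\frac{-519 + 623}{168 + 623} - 445624} = \frac{393897}{\frac{1}{791} \cdot 104 - 445624} = \frac{393897}{\frac{104}{791} - 445624} = \frac{393897}{- \frac{352488480}{791}} = 393897 \left(- \frac{791}{352488480}\right) = - \frac{103857509}{117496160}$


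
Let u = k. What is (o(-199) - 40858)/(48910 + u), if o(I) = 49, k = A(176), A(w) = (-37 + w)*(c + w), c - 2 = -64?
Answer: -40809/64756 ≈ -0.63020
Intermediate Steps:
c = -62 (c = 2 - 64 = -62)
A(w) = (-62 + w)*(-37 + w) (A(w) = (-37 + w)*(-62 + w) = (-62 + w)*(-37 + w))
k = 15846 (k = 2294 + 176² - 99*176 = 2294 + 30976 - 17424 = 15846)
u = 15846
(o(-199) - 40858)/(48910 + u) = (49 - 40858)/(48910 + 15846) = -40809/64756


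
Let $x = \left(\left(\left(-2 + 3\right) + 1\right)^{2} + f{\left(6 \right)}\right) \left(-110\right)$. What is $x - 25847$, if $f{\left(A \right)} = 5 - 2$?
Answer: $-26617$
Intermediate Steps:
$f{\left(A \right)} = 3$
$x = -770$ ($x = \left(\left(\left(-2 + 3\right) + 1\right)^{2} + 3\right) \left(-110\right) = \left(\left(1 + 1\right)^{2} + 3\right) \left(-110\right) = \left(2^{2} + 3\right) \left(-110\right) = \left(4 + 3\right) \left(-110\right) = 7 \left(-110\right) = -770$)
$x - 25847 = -770 - 25847 = -26617$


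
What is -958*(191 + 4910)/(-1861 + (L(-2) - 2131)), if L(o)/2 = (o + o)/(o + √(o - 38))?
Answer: 26820971283/21908098 + 2443379*I*√10/21908098 ≈ 1224.3 + 0.35268*I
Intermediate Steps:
L(o) = 4*o/(o + √(-38 + o)) (L(o) = 2*((o + o)/(o + √(o - 38))) = 2*((2*o)/(o + √(-38 + o))) = 2*(2*o/(o + √(-38 + o))) = 4*o/(o + √(-38 + o)))
-958*(191 + 4910)/(-1861 + (L(-2) - 2131)) = -958*(191 + 4910)/(-1861 + (4*(-2)/(-2 + √(-38 - 2)) - 2131)) = -958*5101/(-1861 + (4*(-2)/(-2 + √(-40)) - 2131)) = -958*5101/(-1861 + (4*(-2)/(-2 + 2*I*√10) - 2131)) = -958*5101/(-1861 + (-8/(-2 + 2*I*√10) - 2131)) = -958*5101/(-1861 + (-2131 - 8/(-2 + 2*I*√10))) = -958*5101/(-3992 - 8/(-2 + 2*I*√10)) = -958/(-3992/5101 - 8/(5101*(-2 + 2*I*√10)))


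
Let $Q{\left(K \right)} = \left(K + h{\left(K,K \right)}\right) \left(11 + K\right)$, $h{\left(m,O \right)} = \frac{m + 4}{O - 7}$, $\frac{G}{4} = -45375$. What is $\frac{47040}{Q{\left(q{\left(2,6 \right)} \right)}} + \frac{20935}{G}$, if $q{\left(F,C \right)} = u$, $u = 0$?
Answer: $- \frac{271660187}{36300} \approx -7483.8$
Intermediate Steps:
$G = -181500$ ($G = 4 \left(-45375\right) = -181500$)
$h{\left(m,O \right)} = \frac{4 + m}{-7 + O}$
$q{\left(F,C \right)} = 0$
$Q{\left(K \right)} = \left(11 + K\right) \left(K + \frac{4 + K}{-7 + K}\right)$ ($Q{\left(K \right)} = \left(K + \frac{4 + K}{-7 + K}\right) \left(11 + K\right) = \left(11 + K\right) \left(K + \frac{4 + K}{-7 + K}\right)$)
$\frac{47040}{Q{\left(q{\left(2,6 \right)} \right)}} + \frac{20935}{G} = \frac{47040}{\frac{1}{-7 + 0} \left(44 + 0^{3} - 0 + 5 \cdot 0^{2}\right)} + \frac{20935}{-181500} = \frac{47040}{\frac{1}{-7} \left(44 + 0 + 0 + 5 \cdot 0\right)} + 20935 \left(- \frac{1}{181500}\right) = \frac{47040}{\left(- \frac{1}{7}\right) \left(44 + 0 + 0 + 0\right)} - \frac{4187}{36300} = \frac{47040}{\left(- \frac{1}{7}\right) 44} - \frac{4187}{36300} = \frac{47040}{- \frac{44}{7}} - \frac{4187}{36300} = 47040 \left(- \frac{7}{44}\right) - \frac{4187}{36300} = - \frac{82320}{11} - \frac{4187}{36300} = - \frac{271660187}{36300}$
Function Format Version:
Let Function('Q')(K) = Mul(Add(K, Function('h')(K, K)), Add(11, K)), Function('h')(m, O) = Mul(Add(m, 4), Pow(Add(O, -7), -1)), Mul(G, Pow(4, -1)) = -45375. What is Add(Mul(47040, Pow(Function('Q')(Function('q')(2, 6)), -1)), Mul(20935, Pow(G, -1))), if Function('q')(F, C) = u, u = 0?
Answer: Rational(-271660187, 36300) ≈ -7483.8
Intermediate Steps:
G = -181500 (G = Mul(4, -45375) = -181500)
Function('h')(m, O) = Mul(Pow(Add(-7, O), -1), Add(4, m)) (Function('h')(m, O) = Mul(Add(4, m), Pow(Add(-7, O), -1)) = Mul(Pow(Add(-7, O), -1), Add(4, m)))
Function('q')(F, C) = 0
Function('Q')(K) = Mul(Add(11, K), Add(K, Mul(Pow(Add(-7, K), -1), Add(4, K)))) (Function('Q')(K) = Mul(Add(K, Mul(Pow(Add(-7, K), -1), Add(4, K))), Add(11, K)) = Mul(Add(11, K), Add(K, Mul(Pow(Add(-7, K), -1), Add(4, K)))))
Add(Mul(47040, Pow(Function('Q')(Function('q')(2, 6)), -1)), Mul(20935, Pow(G, -1))) = Add(Mul(47040, Pow(Mul(Pow(Add(-7, 0), -1), Add(44, Pow(0, 3), Mul(-62, 0), Mul(5, Pow(0, 2)))), -1)), Mul(20935, Pow(-181500, -1))) = Add(Mul(47040, Pow(Mul(Pow(-7, -1), Add(44, 0, 0, Mul(5, 0))), -1)), Mul(20935, Rational(-1, 181500))) = Add(Mul(47040, Pow(Mul(Rational(-1, 7), Add(44, 0, 0, 0)), -1)), Rational(-4187, 36300)) = Add(Mul(47040, Pow(Mul(Rational(-1, 7), 44), -1)), Rational(-4187, 36300)) = Add(Mul(47040, Pow(Rational(-44, 7), -1)), Rational(-4187, 36300)) = Add(Mul(47040, Rational(-7, 44)), Rational(-4187, 36300)) = Add(Rational(-82320, 11), Rational(-4187, 36300)) = Rational(-271660187, 36300)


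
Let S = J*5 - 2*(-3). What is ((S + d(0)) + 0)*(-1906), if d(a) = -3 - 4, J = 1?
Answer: -7624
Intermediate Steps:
S = 11 (S = 1*5 - 2*(-3) = 5 + 6 = 11)
d(a) = -7
((S + d(0)) + 0)*(-1906) = ((11 - 7) + 0)*(-1906) = (4 + 0)*(-1906) = 4*(-1906) = -7624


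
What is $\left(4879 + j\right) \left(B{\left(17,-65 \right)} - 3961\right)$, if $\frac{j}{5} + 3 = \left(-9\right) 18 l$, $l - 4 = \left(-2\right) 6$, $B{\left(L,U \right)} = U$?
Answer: $-45670944$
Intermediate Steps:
$l = -8$ ($l = 4 - 12 = -8$)
$j = 6465$ ($j = -15 + 5 \left(-9\right) 18 \left(-8\right) = -15 + 5 \left(\left(-162\right) \left(-8\right)\right) = -15 + 5 \cdot 1296 = -15 + 6480 = 6465$)
$\left(4879 + j\right) \left(B{\left(17,-65 \right)} - 3961\right) = \left(4879 + 6465\right) \left(-65 - 3961\right) = 11344 \left(-4026\right) = -45670944$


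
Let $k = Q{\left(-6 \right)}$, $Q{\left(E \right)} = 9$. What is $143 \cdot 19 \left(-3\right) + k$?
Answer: $-8142$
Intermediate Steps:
$k = 9$
$143 \cdot 19 \left(-3\right) + k = 143 \cdot 19 \left(-3\right) + 9 = 143 \left(-57\right) + 9 = -8151 + 9 = -8142$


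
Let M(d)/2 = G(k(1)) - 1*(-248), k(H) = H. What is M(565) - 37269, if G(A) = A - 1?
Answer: -36773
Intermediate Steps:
G(A) = -1 + A
M(d) = 496 (M(d) = 2*((-1 + 1) - 1*(-248)) = 2*(0 + 248) = 2*248 = 496)
M(565) - 37269 = 496 - 37269 = -36773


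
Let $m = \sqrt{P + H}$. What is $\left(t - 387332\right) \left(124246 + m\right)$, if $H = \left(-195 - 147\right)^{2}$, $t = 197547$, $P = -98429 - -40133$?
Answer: $-23580027110 - 379570 \sqrt{14667} \approx -2.3626 \cdot 10^{10}$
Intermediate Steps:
$P = -58296$ ($P = -98429 + 40133 = -58296$)
$H = 116964$ ($H = \left(-342\right)^{2} = 116964$)
$m = 2 \sqrt{14667}$ ($m = \sqrt{-58296 + 116964} = \sqrt{58668} = 2 \sqrt{14667} \approx 242.21$)
$\left(t - 387332\right) \left(124246 + m\right) = \left(197547 - 387332\right) \left(124246 + 2 \sqrt{14667}\right) = - 189785 \left(124246 + 2 \sqrt{14667}\right) = -23580027110 - 379570 \sqrt{14667}$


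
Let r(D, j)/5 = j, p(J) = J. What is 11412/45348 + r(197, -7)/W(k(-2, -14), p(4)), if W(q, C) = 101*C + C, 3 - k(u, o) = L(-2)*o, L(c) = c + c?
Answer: 255743/1541832 ≈ 0.16587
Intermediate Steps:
L(c) = 2*c
r(D, j) = 5*j
k(u, o) = 3 + 4*o (k(u, o) = 3 - 2*(-2)*o = 3 - (-4)*o = 3 + 4*o)
W(q, C) = 102*C
11412/45348 + r(197, -7)/W(k(-2, -14), p(4)) = 11412/45348 + (5*(-7))/((102*4)) = 11412*(1/45348) - 35/408 = 951/3779 - 35*1/408 = 951/3779 - 35/408 = 255743/1541832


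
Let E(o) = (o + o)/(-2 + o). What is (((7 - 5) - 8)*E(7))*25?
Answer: -420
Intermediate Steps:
E(o) = 2*o/(-2 + o) (E(o) = (2*o)/(-2 + o) = 2*o/(-2 + o))
(((7 - 5) - 8)*E(7))*25 = (((7 - 5) - 8)*(2*7/(-2 + 7)))*25 = ((2 - 8)*(2*7/5))*25 = -12*7/5*25 = -6*14/5*25 = -84/5*25 = -420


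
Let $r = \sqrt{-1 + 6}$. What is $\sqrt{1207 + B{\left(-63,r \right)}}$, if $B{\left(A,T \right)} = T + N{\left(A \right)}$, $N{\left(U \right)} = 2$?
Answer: $\sqrt{1209 + \sqrt{5}} \approx 34.803$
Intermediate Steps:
$r = \sqrt{5} \approx 2.2361$
$B{\left(A,T \right)} = 2 + T$ ($B{\left(A,T \right)} = T + 2 = 2 + T$)
$\sqrt{1207 + B{\left(-63,r \right)}} = \sqrt{1207 + \left(2 + \sqrt{5}\right)} = \sqrt{1209 + \sqrt{5}}$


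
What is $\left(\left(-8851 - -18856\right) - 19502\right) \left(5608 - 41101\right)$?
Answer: $337077021$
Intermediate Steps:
$\left(\left(-8851 - -18856\right) - 19502\right) \left(5608 - 41101\right) = \left(\left(-8851 + 18856\right) - 19502\right) \left(-35493\right) = \left(10005 - 19502\right) \left(-35493\right) = \left(-9497\right) \left(-35493\right) = 337077021$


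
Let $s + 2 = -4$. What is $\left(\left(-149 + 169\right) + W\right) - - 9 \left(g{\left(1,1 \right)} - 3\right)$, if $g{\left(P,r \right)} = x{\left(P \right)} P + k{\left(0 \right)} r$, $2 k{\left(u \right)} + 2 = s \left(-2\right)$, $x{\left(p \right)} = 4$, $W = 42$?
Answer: $116$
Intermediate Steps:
$s = -6$ ($s = -2 - 4 = -6$)
$k{\left(u \right)} = 5$ ($k{\left(u \right)} = -1 + \frac{\left(-6\right) \left(-2\right)}{2} = -1 + \frac{1}{2} \cdot 12 = -1 + 6 = 5$)
$g{\left(P,r \right)} = 4 P + 5 r$
$\left(\left(-149 + 169\right) + W\right) - - 9 \left(g{\left(1,1 \right)} - 3\right) = \left(\left(-149 + 169\right) + 42\right) - - 9 \left(\left(4 \cdot 1 + 5 \cdot 1\right) - 3\right) = \left(20 + 42\right) - - 9 \left(\left(4 + 5\right) - 3\right) = 62 - - 9 \left(9 - 3\right) = 62 - \left(-9\right) 6 = 62 - -54 = 62 + 54 = 116$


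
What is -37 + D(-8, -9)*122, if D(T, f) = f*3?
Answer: -3331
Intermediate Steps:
D(T, f) = 3*f
-37 + D(-8, -9)*122 = -37 + (3*(-9))*122 = -37 - 27*122 = -37 - 3294 = -3331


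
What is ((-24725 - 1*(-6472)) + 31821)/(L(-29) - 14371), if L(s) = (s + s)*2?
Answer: -13568/14487 ≈ -0.93656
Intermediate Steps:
L(s) = 4*s (L(s) = (2*s)*2 = 4*s)
((-24725 - 1*(-6472)) + 31821)/(L(-29) - 14371) = ((-24725 - 1*(-6472)) + 31821)/(4*(-29) - 14371) = ((-24725 + 6472) + 31821)/(-116 - 14371) = (-18253 + 31821)/(-14487) = 13568*(-1/14487) = -13568/14487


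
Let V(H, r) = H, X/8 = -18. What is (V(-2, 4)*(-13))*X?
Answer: -3744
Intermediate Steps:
X = -144 (X = 8*(-18) = -144)
(V(-2, 4)*(-13))*X = -2*(-13)*(-144) = 26*(-144) = -3744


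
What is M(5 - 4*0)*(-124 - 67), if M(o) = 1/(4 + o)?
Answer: -191/9 ≈ -21.222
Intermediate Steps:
M(5 - 4*0)*(-124 - 67) = (-124 - 67)/(4 + (5 - 4*0)) = -191/(4 + (5 + 0)) = -191/(4 + 5) = -191/9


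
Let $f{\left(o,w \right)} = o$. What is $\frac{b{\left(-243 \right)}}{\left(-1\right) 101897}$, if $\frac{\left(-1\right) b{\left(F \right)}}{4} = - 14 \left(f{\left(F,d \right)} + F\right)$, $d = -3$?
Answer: $\frac{27216}{101897} \approx 0.26709$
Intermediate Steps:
$b{\left(F \right)} = 112 F$ ($b{\left(F \right)} = - 4 \left(- 14 \left(F + F\right)\right) = - 4 \left(- 14 \cdot 2 F\right) = - 4 \left(- 28 F\right) = 112 F$)
$\frac{b{\left(-243 \right)}}{\left(-1\right) 101897} = \frac{112 \left(-243\right)}{\left(-1\right) 101897} = - \frac{27216}{-101897} = \left(-27216\right) \left(- \frac{1}{101897}\right) = \frac{27216}{101897}$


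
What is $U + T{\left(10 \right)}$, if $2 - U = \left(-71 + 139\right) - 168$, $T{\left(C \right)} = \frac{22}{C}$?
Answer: $\frac{521}{5} \approx 104.2$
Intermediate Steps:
$U = 102$ ($U = 2 - \left(\left(-71 + 139\right) - 168\right) = 2 - \left(68 - 168\right) = 2 - -100 = 2 + 100 = 102$)
$U + T{\left(10 \right)} = 102 + \frac{22}{10} = 102 + 22 \cdot \frac{1}{10} = 102 + \frac{11}{5} = \frac{521}{5}$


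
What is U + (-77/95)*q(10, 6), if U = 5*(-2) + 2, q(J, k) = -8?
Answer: -144/95 ≈ -1.5158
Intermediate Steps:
U = -8 (U = -10 + 2 = -8)
U + (-77/95)*q(10, 6) = -8 - 77/95*(-8) = -8 + 616/95 = -144/95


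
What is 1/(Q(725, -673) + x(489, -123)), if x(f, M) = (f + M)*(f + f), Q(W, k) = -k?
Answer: 1/358621 ≈ 2.7885e-6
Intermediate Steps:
x(f, M) = 2*f*(M + f) (x(f, M) = (M + f)*(2*f) = 2*f*(M + f))
1/(Q(725, -673) + x(489, -123)) = 1/(-1*(-673) + 2*489*(-123 + 489)) = 1/(673 + 2*489*366) = 1/(673 + 357948) = 1/358621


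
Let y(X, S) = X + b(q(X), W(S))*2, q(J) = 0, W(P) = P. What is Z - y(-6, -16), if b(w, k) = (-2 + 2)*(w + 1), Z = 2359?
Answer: 2365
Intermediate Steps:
b(w, k) = 0 (b(w, k) = 0*(1 + w) = 0)
y(X, S) = X (y(X, S) = X + 0*2 = X + 0 = X)
Z - y(-6, -16) = 2359 - 1*(-6) = 2359 + 6 = 2365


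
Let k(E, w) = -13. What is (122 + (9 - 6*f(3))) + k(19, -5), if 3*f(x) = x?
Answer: 112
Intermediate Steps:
f(x) = x/3
(122 + (9 - 6*f(3))) + k(19, -5) = (122 + (9 - 2*3)) - 13 = (122 + (9 - 6*1)) - 13 = (122 + (9 - 6)) - 13 = (122 + 3) - 13 = 125 - 13 = 112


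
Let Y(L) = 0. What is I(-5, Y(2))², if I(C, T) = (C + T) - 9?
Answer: 196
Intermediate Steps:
I(C, T) = -9 + C + T
I(-5, Y(2))² = (-9 - 5 + 0)² = (-14)² = 196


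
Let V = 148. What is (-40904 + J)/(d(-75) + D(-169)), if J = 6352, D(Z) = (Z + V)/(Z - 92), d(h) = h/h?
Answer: -1503012/47 ≈ -31979.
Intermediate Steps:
d(h) = 1
D(Z) = (148 + Z)/(-92 + Z) (D(Z) = (Z + 148)/(Z - 92) = (148 + Z)/(-92 + Z))
(-40904 + J)/(d(-75) + D(-169)) = (-40904 + 6352)/(1 + (148 - 169)/(-92 - 169)) = -34552/(1 - 21/(-261)) = -34552/(1 - 1/261*(-21)) = -34552/(1 + 7/87) = -34552/94/87 = -34552*87/94 = -1503012/47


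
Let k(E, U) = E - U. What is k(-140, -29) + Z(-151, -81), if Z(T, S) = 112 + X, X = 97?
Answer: 98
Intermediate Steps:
Z(T, S) = 209 (Z(T, S) = 112 + 97 = 209)
k(-140, -29) + Z(-151, -81) = (-140 - 1*(-29)) + 209 = (-140 + 29) + 209 = -111 + 209 = 98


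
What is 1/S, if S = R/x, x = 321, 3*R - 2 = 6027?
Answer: 963/6029 ≈ 0.15973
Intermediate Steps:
R = 6029/3 (R = ⅔ + (⅓)*6027 = ⅔ + 2009 = 6029/3 ≈ 2009.7)
S = 6029/963 (S = (6029/3)/321 = (6029/3)*(1/321) = 6029/963 ≈ 6.2606)
1/S = 1/(6029/963) = 963/6029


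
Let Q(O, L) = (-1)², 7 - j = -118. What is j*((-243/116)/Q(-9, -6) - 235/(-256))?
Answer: -1092125/7424 ≈ -147.11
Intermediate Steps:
j = 125 (j = 7 - 1*(-118) = 7 + 118 = 125)
Q(O, L) = 1
j*((-243/116)/Q(-9, -6) - 235/(-256)) = 125*(-243/116/1 - 235/(-256)) = 125*(-243*1/116*1 - 235*(-1/256)) = 125*(-243/116*1 + 235/256) = 125*(-243/116 + 235/256) = 125*(-8737/7424) = -1092125/7424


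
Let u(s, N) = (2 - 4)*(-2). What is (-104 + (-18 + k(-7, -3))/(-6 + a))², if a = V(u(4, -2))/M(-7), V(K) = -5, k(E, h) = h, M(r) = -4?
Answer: 3579664/361 ≈ 9916.0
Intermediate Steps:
u(s, N) = 4 (u(s, N) = -2*(-2) = 4)
a = 5/4 (a = -5/(-4) = -5*(-¼) = 5/4 ≈ 1.2500)
(-104 + (-18 + k(-7, -3))/(-6 + a))² = (-104 + (-18 - 3)/(-6 + 5/4))² = (-104 - 21/(-19/4))² = (-104 - 21*(-4/19))² = (-104 + 84/19)² = (-1892/19)² = 3579664/361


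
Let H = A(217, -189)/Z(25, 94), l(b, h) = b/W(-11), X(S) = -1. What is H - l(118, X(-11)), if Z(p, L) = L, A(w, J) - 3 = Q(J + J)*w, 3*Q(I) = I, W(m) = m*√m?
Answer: -27339/94 - 118*I*√11/121 ≈ -290.84 - 3.2344*I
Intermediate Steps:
W(m) = m^(3/2)
Q(I) = I/3
l(b, h) = I*b*√11/121 (l(b, h) = b/((-11)^(3/2)) = b/((-11*I*√11)) = b*(I*√11/121) = I*b*√11/121)
A(w, J) = 3 + 2*J*w/3 (A(w, J) = 3 + ((J + J)/3)*w = 3 + ((2*J)/3)*w = 3 + (2*J/3)*w = 3 + 2*J*w/3)
H = -27339/94 (H = (3 + (⅔)*(-189)*217)/94 = (3 - 27342)*(1/94) = -27339*1/94 = -27339/94 ≈ -290.84)
H - l(118, X(-11)) = -27339/94 - I*118*√11/121 = -27339/94 - 118*I*√11/121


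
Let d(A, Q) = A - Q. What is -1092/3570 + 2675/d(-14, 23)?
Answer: -228337/3145 ≈ -72.603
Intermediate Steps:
-1092/3570 + 2675/d(-14, 23) = -1092/3570 + 2675/(-14 - 1*23) = -1092*1/3570 + 2675/(-14 - 23) = -26/85 + 2675/(-37) = -26/85 + 2675*(-1/37) = -26/85 - 2675/37 = -228337/3145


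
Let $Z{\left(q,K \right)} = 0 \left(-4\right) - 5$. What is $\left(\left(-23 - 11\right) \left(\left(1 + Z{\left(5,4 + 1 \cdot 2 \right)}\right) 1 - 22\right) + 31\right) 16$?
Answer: $14640$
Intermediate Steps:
$Z{\left(q,K \right)} = -5$ ($Z{\left(q,K \right)} = 0 - 5 = -5$)
$\left(\left(-23 - 11\right) \left(\left(1 + Z{\left(5,4 + 1 \cdot 2 \right)}\right) 1 - 22\right) + 31\right) 16 = \left(\left(-23 - 11\right) \left(\left(1 - 5\right) 1 - 22\right) + 31\right) 16 = \left(- 34 \left(\left(-4\right) 1 - 22\right) + 31\right) 16 = \left(- 34 \left(-4 - 22\right) + 31\right) 16 = \left(\left(-34\right) \left(-26\right) + 31\right) 16 = \left(884 + 31\right) 16 = 915 \cdot 16 = 14640$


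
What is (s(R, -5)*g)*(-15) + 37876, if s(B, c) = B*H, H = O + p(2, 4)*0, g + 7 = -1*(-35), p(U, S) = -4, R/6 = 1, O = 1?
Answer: 35356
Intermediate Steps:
R = 6 (R = 6*1 = 6)
g = 28 (g = -7 - 1*(-35) = -7 + 35 = 28)
H = 1 (H = 1 - 4*0 = 1 + 0 = 1)
s(B, c) = B (s(B, c) = B*1 = B)
(s(R, -5)*g)*(-15) + 37876 = (6*28)*(-15) + 37876 = 168*(-15) + 37876 = -2520 + 37876 = 35356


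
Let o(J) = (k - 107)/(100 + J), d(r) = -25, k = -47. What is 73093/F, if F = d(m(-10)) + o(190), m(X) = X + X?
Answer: -10598485/3702 ≈ -2862.9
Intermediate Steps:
m(X) = 2*X
o(J) = -154/(100 + J) (o(J) = (-47 - 107)/(100 + J) = -154/(100 + J))
F = -3702/145 (F = -25 - 154/(100 + 190) = -25 - 154/290 = -25 - 154*1/290 = -25 - 77/145 = -3702/145 ≈ -25.531)
73093/F = 73093/(-3702/145) = 73093*(-145/3702) = -10598485/3702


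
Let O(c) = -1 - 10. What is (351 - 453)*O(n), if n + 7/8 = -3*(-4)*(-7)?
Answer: 1122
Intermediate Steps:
n = -679/8 (n = -7/8 - 3*(-4)*(-7) = -7/8 + 12*(-7) = -7/8 - 84 = -679/8 ≈ -84.875)
O(c) = -11
(351 - 453)*O(n) = (351 - 453)*(-11) = -102*(-11) = 1122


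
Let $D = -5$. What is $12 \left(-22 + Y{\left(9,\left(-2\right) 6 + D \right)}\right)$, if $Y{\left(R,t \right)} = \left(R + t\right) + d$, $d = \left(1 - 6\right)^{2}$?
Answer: $-60$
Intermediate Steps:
$d = 25$ ($d = \left(1 - 6\right)^{2} = \left(-5\right)^{2} = 25$)
$Y{\left(R,t \right)} = 25 + R + t$ ($Y{\left(R,t \right)} = \left(R + t\right) + 25 = 25 + R + t$)
$12 \left(-22 + Y{\left(9,\left(-2\right) 6 + D \right)}\right) = 12 \left(-22 + \left(25 + 9 - 17\right)\right) = 12 \left(-22 + 17\right) = 12 \left(-5\right) = -60$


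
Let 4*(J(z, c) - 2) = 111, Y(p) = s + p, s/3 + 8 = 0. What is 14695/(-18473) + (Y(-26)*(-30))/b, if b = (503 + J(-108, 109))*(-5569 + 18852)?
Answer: -415846904735/522898086529 ≈ -0.79527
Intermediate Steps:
s = -24 (s = -24 + 3*0 = -24 + 0 = -24)
Y(p) = -24 + p
J(z, c) = 119/4 (J(z, c) = 2 + (¼)*111 = 2 + 111/4 = 119/4)
b = 28306073/4 (b = (503 + 119/4)*(-5569 + 18852) = (2131/4)*13283 = 28306073/4 ≈ 7.0765e+6)
14695/(-18473) + (Y(-26)*(-30))/b = 14695/(-18473) + ((-24 - 26)*(-30))/(28306073/4) = 14695*(-1/18473) - 50*(-30)*(4/28306073) = -14695/18473 + 1500*(4/28306073) = -14695/18473 + 6000/28306073 = -415846904735/522898086529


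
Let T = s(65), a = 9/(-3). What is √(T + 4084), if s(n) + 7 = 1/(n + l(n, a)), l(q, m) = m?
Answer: 5*√626882/62 ≈ 63.852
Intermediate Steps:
a = -3 (a = 9*(-⅓) = -3)
s(n) = -7 + 1/(-3 + n) (s(n) = -7 + 1/(n - 3) = -7 + 1/(-3 + n))
T = -433/62 (T = (22 - 7*65)/(-3 + 65) = (22 - 455)/62 = (1/62)*(-433) = -433/62 ≈ -6.9839)
√(T + 4084) = √(-433/62 + 4084) = √(252775/62) = 5*√626882/62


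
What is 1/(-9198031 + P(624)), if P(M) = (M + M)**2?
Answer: -1/7640527 ≈ -1.3088e-7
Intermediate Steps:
P(M) = 4*M**2 (P(M) = (2*M)**2 = 4*M**2)
1/(-9198031 + P(624)) = 1/(-9198031 + 4*624**2) = 1/(-9198031 + 4*389376) = 1/(-9198031 + 1557504) = 1/(-7640527) = -1/7640527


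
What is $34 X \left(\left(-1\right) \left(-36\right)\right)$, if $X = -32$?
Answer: $-39168$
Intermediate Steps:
$34 X \left(\left(-1\right) \left(-36\right)\right) = 34 \left(-32\right) \left(\left(-1\right) \left(-36\right)\right) = \left(-1088\right) 36 = -39168$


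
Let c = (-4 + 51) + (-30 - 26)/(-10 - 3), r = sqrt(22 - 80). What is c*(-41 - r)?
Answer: -27347/13 - 667*I*sqrt(58)/13 ≈ -2103.6 - 390.75*I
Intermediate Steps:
r = I*sqrt(58) (r = sqrt(-58) = I*sqrt(58) ≈ 7.6158*I)
c = 667/13 (c = 47 - 56/(-13) = 47 - 56*(-1/13) = 47 + 56/13 = 667/13 ≈ 51.308)
c*(-41 - r) = 667*(-41 - I*sqrt(58))/13 = -27347/13 - 667*I*sqrt(58)/13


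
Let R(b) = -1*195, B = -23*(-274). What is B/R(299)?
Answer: -6302/195 ≈ -32.318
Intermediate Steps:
B = 6302
R(b) = -195
B/R(299) = 6302/(-195) = 6302*(-1/195) = -6302/195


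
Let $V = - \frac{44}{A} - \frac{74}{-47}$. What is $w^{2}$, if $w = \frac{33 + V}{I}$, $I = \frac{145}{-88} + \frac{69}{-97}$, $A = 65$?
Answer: $\frac{781389793338352704}{3784530148546225} \approx 206.47$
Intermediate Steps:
$V = \frac{2742}{3055}$ ($V = - \frac{44}{65} - \frac{74}{-47} = \left(-44\right) \frac{1}{65} - - \frac{74}{47} = - \frac{44}{65} + \frac{74}{47} = \frac{2742}{3055} \approx 0.89754$)
$I = - \frac{20137}{8536}$ ($I = 145 \left(- \frac{1}{88}\right) + 69 \left(- \frac{1}{97}\right) = - \frac{145}{88} - \frac{69}{97} = - \frac{20137}{8536} \approx -2.3591$)
$w = - \frac{883962552}{61518535}$ ($w = \frac{33 + \frac{2742}{3055}}{- \frac{20137}{8536}} = \frac{103557}{3055} \left(- \frac{8536}{20137}\right) = - \frac{883962552}{61518535} \approx -14.369$)
$w^{2} = \left(- \frac{883962552}{61518535}\right)^{2} = \frac{781389793338352704}{3784530148546225}$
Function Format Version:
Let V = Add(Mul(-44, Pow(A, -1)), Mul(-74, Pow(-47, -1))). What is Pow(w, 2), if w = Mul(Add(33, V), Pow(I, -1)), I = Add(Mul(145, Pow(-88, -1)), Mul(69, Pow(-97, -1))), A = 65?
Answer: Rational(781389793338352704, 3784530148546225) ≈ 206.47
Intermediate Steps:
V = Rational(2742, 3055) (V = Add(Mul(-44, Pow(65, -1)), Mul(-74, Pow(-47, -1))) = Add(Mul(-44, Rational(1, 65)), Mul(-74, Rational(-1, 47))) = Add(Rational(-44, 65), Rational(74, 47)) = Rational(2742, 3055) ≈ 0.89754)
I = Rational(-20137, 8536) (I = Add(Mul(145, Rational(-1, 88)), Mul(69, Rational(-1, 97))) = Add(Rational(-145, 88), Rational(-69, 97)) = Rational(-20137, 8536) ≈ -2.3591)
w = Rational(-883962552, 61518535) (w = Mul(Add(33, Rational(2742, 3055)), Pow(Rational(-20137, 8536), -1)) = Mul(Rational(103557, 3055), Rational(-8536, 20137)) = Rational(-883962552, 61518535) ≈ -14.369)
Pow(w, 2) = Pow(Rational(-883962552, 61518535), 2) = Rational(781389793338352704, 3784530148546225)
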